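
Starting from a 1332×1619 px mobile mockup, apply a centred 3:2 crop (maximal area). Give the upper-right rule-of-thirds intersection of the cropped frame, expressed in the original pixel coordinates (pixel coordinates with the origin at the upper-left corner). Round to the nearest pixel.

1332/1619 < 3/2, so the 3:2 crop keeps the full width 1332 and trims height to 1332 × 2/3 = 888.00 px.
Top offset = (1619 − 888.00)/2 = 365.50 px; left offset = 0.
Upper-right is two-thirds across and one-third down within the crop:
x = 0.00 + 2 × 1332.00/3 ≈ 888; y = 365.50 + 1 × 888.00/3 ≈ 662.

(888, 662)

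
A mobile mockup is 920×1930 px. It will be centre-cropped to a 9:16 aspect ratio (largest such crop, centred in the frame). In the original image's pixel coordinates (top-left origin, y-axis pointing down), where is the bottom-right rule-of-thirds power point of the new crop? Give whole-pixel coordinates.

920/1930 < 9/16, so the 9:16 crop keeps the full width 920 and trims height to 920 × 16/9 = 1635.56 px.
Top offset = (1930 − 1635.56)/2 = 147.22 px; left offset = 0.
Bottom-right is two-thirds across and two-thirds down within the crop:
x = 0.00 + 2 × 920.00/3 ≈ 613; y = 147.22 + 2 × 1635.56/3 ≈ 1238.

(613, 1238)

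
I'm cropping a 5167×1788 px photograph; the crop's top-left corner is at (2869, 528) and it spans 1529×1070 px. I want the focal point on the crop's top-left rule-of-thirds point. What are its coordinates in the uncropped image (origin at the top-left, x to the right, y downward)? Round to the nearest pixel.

x = 3379 px, y = 885 px

One third of the crop width 1529 is 509.67 px.
One third of the crop height 1070 is 356.67 px.
The top-left point is one-third across and one-third down within the crop:
x = 2869 + 1 × 509.67 ≈ 3379; y = 528 + 1 × 356.67 ≈ 885.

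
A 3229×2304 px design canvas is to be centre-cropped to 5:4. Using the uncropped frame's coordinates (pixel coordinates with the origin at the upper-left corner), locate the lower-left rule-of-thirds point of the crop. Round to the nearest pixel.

3229/2304 > 5/4, so the 5:4 crop keeps the full height 2304 and trims width to 2304 × 5/4 = 2880.00 px.
Left offset = (3229 − 2880.00)/2 = 174.50 px; top offset = 0.
Lower-left is one-third across and two-thirds down within the crop:
x = 174.50 + 1 × 2880.00/3 ≈ 1135; y = 0.00 + 2 × 2304.00/3 ≈ 1536.

(1135, 1536)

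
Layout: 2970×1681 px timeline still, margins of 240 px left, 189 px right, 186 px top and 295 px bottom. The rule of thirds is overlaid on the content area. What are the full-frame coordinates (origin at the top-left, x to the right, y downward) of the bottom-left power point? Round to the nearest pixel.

Content width = 2970 − 240 − 189 = 2541 px; content height = 1681 − 186 − 295 = 1200 px.
Bottom-left is one-third across and two-thirds down within the content area.
x = 240 + 1 × 2541/3 = 240 + 847.00 ≈ 1087
y = 186 + 2 × 1200/3 = 186 + 800.00 ≈ 986

x = 1087 px, y = 986 px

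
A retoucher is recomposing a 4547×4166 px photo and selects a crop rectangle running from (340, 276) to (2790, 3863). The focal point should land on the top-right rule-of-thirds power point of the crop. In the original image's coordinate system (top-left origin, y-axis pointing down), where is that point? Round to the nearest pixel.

Crop width = 2790 − 340 = 2450 px; one third is 816.67 px.
Crop height = 3863 − 276 = 3587 px; one third is 1195.67 px.
The top-right point is two-thirds across and one-third down within the crop:
x = 340 + 2 × 816.67 ≈ 1973; y = 276 + 1 × 1195.67 ≈ 1472.

x = 1973 px, y = 1472 px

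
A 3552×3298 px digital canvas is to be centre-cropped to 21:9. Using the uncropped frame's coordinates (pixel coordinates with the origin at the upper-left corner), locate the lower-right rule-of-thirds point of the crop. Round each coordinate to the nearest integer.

x = 2368 px, y = 1903 px

3552/3298 < 21/9, so the 21:9 crop keeps the full width 3552 and trims height to 3552 × 9/21 = 1522.29 px.
Top offset = (3298 − 1522.29)/2 = 887.86 px; left offset = 0.
Lower-right is two-thirds across and two-thirds down within the crop:
x = 0.00 + 2 × 3552.00/3 ≈ 2368; y = 887.86 + 2 × 1522.29/3 ≈ 1903.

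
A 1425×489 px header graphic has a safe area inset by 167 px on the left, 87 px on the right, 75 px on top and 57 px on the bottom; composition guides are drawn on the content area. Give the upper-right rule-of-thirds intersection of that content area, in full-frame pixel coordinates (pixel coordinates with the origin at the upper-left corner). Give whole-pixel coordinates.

(948, 194)

Content width = 1425 − 167 − 87 = 1171 px; content height = 489 − 75 − 57 = 357 px.
Upper-right is two-thirds across and one-third down within the content area.
x = 167 + 2 × 1171/3 = 167 + 780.67 ≈ 948
y = 75 + 1 × 357/3 = 75 + 119.00 ≈ 194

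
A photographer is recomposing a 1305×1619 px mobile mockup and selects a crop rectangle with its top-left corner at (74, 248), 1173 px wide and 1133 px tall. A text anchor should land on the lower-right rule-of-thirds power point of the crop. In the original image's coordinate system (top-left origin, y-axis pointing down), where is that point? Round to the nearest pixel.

x = 856 px, y = 1003 px

One third of the crop width 1173 is 391.00 px.
One third of the crop height 1133 is 377.67 px.
The lower-right point is two-thirds across and two-thirds down within the crop:
x = 74 + 2 × 391.00 ≈ 856; y = 248 + 2 × 377.67 ≈ 1003.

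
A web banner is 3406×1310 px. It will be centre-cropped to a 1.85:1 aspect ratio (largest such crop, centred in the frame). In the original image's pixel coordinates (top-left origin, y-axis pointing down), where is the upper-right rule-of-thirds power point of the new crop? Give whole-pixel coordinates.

3406/1310 > 1.85/1, so the 1.85:1 crop keeps the full height 1310 and trims width to 1310 × 1.85/1 = 2423.50 px.
Left offset = (3406 − 2423.50)/2 = 491.25 px; top offset = 0.
Upper-right is two-thirds across and one-third down within the crop:
x = 491.25 + 2 × 2423.50/3 ≈ 2107; y = 0.00 + 1 × 1310.00/3 ≈ 437.

(2107, 437)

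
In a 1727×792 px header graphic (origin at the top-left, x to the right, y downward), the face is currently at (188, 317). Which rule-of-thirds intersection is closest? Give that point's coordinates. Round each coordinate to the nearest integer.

Third lines: x ∈ {576, 1151}, y ∈ {264, 528}.
188 is closer to x = 576; 317 is closer to y = 264.
So the nearest intersection is the upper-left power point.

x = 576 px, y = 264 px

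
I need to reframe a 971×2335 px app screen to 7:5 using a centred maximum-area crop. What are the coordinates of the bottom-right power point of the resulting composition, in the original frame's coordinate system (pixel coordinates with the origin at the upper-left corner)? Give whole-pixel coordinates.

971/2335 < 7/5, so the 7:5 crop keeps the full width 971 and trims height to 971 × 5/7 = 693.57 px.
Top offset = (2335 − 693.57)/2 = 820.71 px; left offset = 0.
Bottom-right is two-thirds across and two-thirds down within the crop:
x = 0.00 + 2 × 971.00/3 ≈ 647; y = 820.71 + 2 × 693.57/3 ≈ 1283.

(647, 1283)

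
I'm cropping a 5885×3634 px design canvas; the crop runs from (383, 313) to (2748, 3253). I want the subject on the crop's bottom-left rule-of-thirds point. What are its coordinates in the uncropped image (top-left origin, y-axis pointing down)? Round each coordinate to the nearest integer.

Crop width = 2748 − 383 = 2365 px; one third is 788.33 px.
Crop height = 3253 − 313 = 2940 px; one third is 980.00 px.
The bottom-left point is one-third across and two-thirds down within the crop:
x = 383 + 1 × 788.33 ≈ 1171; y = 313 + 2 × 980.00 ≈ 2273.

(1171, 2273)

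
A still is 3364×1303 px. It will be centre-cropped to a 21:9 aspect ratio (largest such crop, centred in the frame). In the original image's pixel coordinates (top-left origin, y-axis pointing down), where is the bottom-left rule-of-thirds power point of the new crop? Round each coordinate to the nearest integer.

3364/1303 > 21/9, so the 21:9 crop keeps the full height 1303 and trims width to 1303 × 21/9 = 3040.33 px.
Left offset = (3364 − 3040.33)/2 = 161.83 px; top offset = 0.
Bottom-left is one-third across and two-thirds down within the crop:
x = 161.83 + 1 × 3040.33/3 ≈ 1175; y = 0.00 + 2 × 1303.00/3 ≈ 869.

(1175, 869)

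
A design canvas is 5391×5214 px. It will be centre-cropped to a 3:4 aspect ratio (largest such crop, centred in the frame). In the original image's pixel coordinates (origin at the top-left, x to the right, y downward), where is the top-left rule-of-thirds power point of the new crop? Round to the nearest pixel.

(2044, 1738)

5391/5214 > 3/4, so the 3:4 crop keeps the full height 5214 and trims width to 5214 × 3/4 = 3910.50 px.
Left offset = (5391 − 3910.50)/2 = 740.25 px; top offset = 0.
Top-left is one-third across and one-third down within the crop:
x = 740.25 + 1 × 3910.50/3 ≈ 2044; y = 0.00 + 1 × 5214.00/3 ≈ 1738.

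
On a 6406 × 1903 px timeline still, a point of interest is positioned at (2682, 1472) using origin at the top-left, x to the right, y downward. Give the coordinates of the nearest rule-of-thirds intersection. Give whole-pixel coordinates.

Third lines: x ∈ {2135, 4271}, y ∈ {634, 1269}.
2682 is closer to x = 2135; 1472 is closer to y = 1269.
So the nearest intersection is the lower-left power point.

x = 2135 px, y = 1269 px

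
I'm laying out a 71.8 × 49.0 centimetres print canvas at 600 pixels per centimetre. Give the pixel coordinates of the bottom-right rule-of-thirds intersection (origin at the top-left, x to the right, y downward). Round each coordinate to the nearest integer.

(28720, 19600)

In pixels the canvas is 71.8 × 600 = 43080 wide and 49.0 × 600 = 29400 tall.
The bottom-right point is two-thirds across and two-thirds down:
x = 2 × 43080/3 ≈ 28720; y = 2 × 29400/3 ≈ 19600.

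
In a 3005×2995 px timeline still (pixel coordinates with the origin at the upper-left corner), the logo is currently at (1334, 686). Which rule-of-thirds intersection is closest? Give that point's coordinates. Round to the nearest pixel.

x = 1002 px, y = 998 px

Third lines: x ∈ {1002, 2003}, y ∈ {998, 1997}.
1334 is closer to x = 1002; 686 is closer to y = 998.
So the nearest intersection is the upper-left power point.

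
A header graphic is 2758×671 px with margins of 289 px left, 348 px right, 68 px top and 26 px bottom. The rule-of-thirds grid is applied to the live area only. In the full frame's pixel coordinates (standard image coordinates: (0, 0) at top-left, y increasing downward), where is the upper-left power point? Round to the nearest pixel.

Content width = 2758 − 289 − 348 = 2121 px; content height = 671 − 68 − 26 = 577 px.
Upper-left is one-third across and one-third down within the live area.
x = 289 + 1 × 2121/3 = 289 + 707.00 ≈ 996
y = 68 + 1 × 577/3 = 68 + 192.33 ≈ 260

(996, 260)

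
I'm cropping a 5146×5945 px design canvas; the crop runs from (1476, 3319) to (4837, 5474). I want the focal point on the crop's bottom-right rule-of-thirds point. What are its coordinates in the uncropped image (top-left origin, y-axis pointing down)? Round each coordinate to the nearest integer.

Crop width = 4837 − 1476 = 3361 px; one third is 1120.33 px.
Crop height = 5474 − 3319 = 2155 px; one third is 718.33 px.
The bottom-right point is two-thirds across and two-thirds down within the crop:
x = 1476 + 2 × 1120.33 ≈ 3717; y = 3319 + 2 × 718.33 ≈ 4756.

x = 3717 px, y = 4756 px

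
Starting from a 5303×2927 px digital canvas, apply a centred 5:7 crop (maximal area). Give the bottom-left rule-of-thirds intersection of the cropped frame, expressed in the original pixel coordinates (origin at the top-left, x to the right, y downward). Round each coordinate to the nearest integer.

x = 2303 px, y = 1951 px

5303/2927 > 5/7, so the 5:7 crop keeps the full height 2927 and trims width to 2927 × 5/7 = 2090.71 px.
Left offset = (5303 − 2090.71)/2 = 1606.14 px; top offset = 0.
Bottom-left is one-third across and two-thirds down within the crop:
x = 1606.14 + 1 × 2090.71/3 ≈ 2303; y = 0.00 + 2 × 2927.00/3 ≈ 1951.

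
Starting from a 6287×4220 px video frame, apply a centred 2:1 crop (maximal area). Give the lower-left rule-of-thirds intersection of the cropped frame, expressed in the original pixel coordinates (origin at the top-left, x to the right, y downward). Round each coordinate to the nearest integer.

6287/4220 < 2/1, so the 2:1 crop keeps the full width 6287 and trims height to 6287 × 1/2 = 3143.50 px.
Top offset = (4220 − 3143.50)/2 = 538.25 px; left offset = 0.
Lower-left is one-third across and two-thirds down within the crop:
x = 0.00 + 1 × 6287.00/3 ≈ 2096; y = 538.25 + 2 × 3143.50/3 ≈ 2634.

(2096, 2634)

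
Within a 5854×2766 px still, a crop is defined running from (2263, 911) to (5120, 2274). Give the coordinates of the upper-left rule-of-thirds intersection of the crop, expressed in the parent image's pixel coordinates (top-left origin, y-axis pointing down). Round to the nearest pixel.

Crop width = 5120 − 2263 = 2857 px; one third is 952.33 px.
Crop height = 2274 − 911 = 1363 px; one third is 454.33 px.
The upper-left point is one-third across and one-third down within the crop:
x = 2263 + 1 × 952.33 ≈ 3215; y = 911 + 1 × 454.33 ≈ 1365.

(3215, 1365)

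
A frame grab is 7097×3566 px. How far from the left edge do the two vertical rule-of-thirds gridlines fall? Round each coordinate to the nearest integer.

x = 2366 px and x = 4731 px

7097 / 3 = 2365.67, so the vertical lines sit at one and two thirds of 7097.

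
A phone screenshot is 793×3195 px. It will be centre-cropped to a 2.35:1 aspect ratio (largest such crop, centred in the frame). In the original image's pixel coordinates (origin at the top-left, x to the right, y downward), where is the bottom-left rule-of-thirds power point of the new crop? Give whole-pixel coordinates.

793/3195 < 2.35/1, so the 2.35:1 crop keeps the full width 793 and trims height to 793 × 1/2.35 = 337.45 px.
Top offset = (3195 − 337.45)/2 = 1428.78 px; left offset = 0.
Bottom-left is one-third across and two-thirds down within the crop:
x = 0.00 + 1 × 793.00/3 ≈ 264; y = 1428.78 + 2 × 337.45/3 ≈ 1654.

x = 264 px, y = 1654 px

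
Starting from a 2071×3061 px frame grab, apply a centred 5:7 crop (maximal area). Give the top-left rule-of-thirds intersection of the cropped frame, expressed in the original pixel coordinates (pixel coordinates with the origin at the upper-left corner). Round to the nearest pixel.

x = 690 px, y = 1047 px

2071/3061 < 5/7, so the 5:7 crop keeps the full width 2071 and trims height to 2071 × 7/5 = 2899.40 px.
Top offset = (3061 − 2899.40)/2 = 80.80 px; left offset = 0.
Top-left is one-third across and one-third down within the crop:
x = 0.00 + 1 × 2071.00/3 ≈ 690; y = 80.80 + 1 × 2899.40/3 ≈ 1047.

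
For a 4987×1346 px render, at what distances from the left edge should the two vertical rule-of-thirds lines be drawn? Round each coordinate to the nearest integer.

4987 / 3 = 1662.33, so the vertical lines sit at one and two thirds of 4987.

x = 1662 px and x = 3325 px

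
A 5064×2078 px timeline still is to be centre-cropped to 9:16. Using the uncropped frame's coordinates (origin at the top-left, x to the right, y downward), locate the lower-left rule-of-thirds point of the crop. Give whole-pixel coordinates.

5064/2078 > 9/16, so the 9:16 crop keeps the full height 2078 and trims width to 2078 × 9/16 = 1168.88 px.
Left offset = (5064 − 1168.88)/2 = 1947.56 px; top offset = 0.
Lower-left is one-third across and two-thirds down within the crop:
x = 1947.56 + 1 × 1168.88/3 ≈ 2337; y = 0.00 + 2 × 2078.00/3 ≈ 1385.

(2337, 1385)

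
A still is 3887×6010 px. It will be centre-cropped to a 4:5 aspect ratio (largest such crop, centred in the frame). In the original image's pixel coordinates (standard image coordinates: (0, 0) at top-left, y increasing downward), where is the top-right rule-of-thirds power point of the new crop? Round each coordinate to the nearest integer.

x = 2591 px, y = 2195 px

3887/6010 < 4/5, so the 4:5 crop keeps the full width 3887 and trims height to 3887 × 5/4 = 4858.75 px.
Top offset = (6010 − 4858.75)/2 = 575.62 px; left offset = 0.
Top-right is two-thirds across and one-third down within the crop:
x = 0.00 + 2 × 3887.00/3 ≈ 2591; y = 575.62 + 1 × 4858.75/3 ≈ 2195.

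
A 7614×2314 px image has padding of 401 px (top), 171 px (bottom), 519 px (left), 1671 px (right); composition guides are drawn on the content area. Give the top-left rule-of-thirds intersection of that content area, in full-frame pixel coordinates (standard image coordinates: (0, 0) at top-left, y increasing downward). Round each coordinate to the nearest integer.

(2327, 982)

Content width = 7614 − 519 − 1671 = 5424 px; content height = 2314 − 401 − 171 = 1742 px.
Top-left is one-third across and one-third down within the content area.
x = 519 + 1 × 5424/3 = 519 + 1808.00 ≈ 2327
y = 401 + 1 × 1742/3 = 401 + 580.67 ≈ 982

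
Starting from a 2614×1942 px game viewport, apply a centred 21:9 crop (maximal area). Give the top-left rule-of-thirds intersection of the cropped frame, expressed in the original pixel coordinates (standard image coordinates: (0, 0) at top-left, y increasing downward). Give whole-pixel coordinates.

x = 871 px, y = 784 px

2614/1942 < 21/9, so the 21:9 crop keeps the full width 2614 and trims height to 2614 × 9/21 = 1120.29 px.
Top offset = (1942 − 1120.29)/2 = 410.86 px; left offset = 0.
Top-left is one-third across and one-third down within the crop:
x = 0.00 + 1 × 2614.00/3 ≈ 871; y = 410.86 + 1 × 1120.29/3 ≈ 784.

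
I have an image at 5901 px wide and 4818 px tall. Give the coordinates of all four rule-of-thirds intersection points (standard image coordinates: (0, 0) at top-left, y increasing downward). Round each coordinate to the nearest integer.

(1967, 1606), (3934, 1606), (1967, 3212), (3934, 3212)

One third of 5901 is 1967; one third of 4818 is 1606.
Vertical third lines at x = 1967 and x = 3934; horizontal third lines at y = 1606 and y = 3212.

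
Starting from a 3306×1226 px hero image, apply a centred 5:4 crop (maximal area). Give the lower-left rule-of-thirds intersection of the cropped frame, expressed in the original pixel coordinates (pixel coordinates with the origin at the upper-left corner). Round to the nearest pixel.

x = 1398 px, y = 817 px

3306/1226 > 5/4, so the 5:4 crop keeps the full height 1226 and trims width to 1226 × 5/4 = 1532.50 px.
Left offset = (3306 − 1532.50)/2 = 886.75 px; top offset = 0.
Lower-left is one-third across and two-thirds down within the crop:
x = 886.75 + 1 × 1532.50/3 ≈ 1398; y = 0.00 + 2 × 1226.00/3 ≈ 817.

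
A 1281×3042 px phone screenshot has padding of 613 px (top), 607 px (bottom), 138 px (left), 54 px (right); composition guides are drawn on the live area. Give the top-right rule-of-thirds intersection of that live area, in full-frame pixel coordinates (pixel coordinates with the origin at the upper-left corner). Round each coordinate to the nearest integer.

Content width = 1281 − 138 − 54 = 1089 px; content height = 3042 − 613 − 607 = 1822 px.
Top-right is two-thirds across and one-third down within the live area.
x = 138 + 2 × 1089/3 = 138 + 726.00 ≈ 864
y = 613 + 1 × 1822/3 = 613 + 607.33 ≈ 1220

x = 864 px, y = 1220 px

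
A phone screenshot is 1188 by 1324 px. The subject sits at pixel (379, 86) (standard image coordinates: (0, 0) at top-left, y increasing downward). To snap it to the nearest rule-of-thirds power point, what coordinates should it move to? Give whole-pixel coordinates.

x = 396 px, y = 441 px

Third lines: x ∈ {396, 792}, y ∈ {441, 883}.
379 is closer to x = 396; 86 is closer to y = 441.
So the nearest intersection is the upper-left power point.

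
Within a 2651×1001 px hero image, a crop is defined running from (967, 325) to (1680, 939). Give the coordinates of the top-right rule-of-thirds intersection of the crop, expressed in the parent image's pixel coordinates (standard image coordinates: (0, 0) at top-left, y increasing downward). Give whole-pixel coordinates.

Crop width = 1680 − 967 = 713 px; one third is 237.67 px.
Crop height = 939 − 325 = 614 px; one third is 204.67 px.
The top-right point is two-thirds across and one-third down within the crop:
x = 967 + 2 × 237.67 ≈ 1442; y = 325 + 1 × 204.67 ≈ 530.

x = 1442 px, y = 530 px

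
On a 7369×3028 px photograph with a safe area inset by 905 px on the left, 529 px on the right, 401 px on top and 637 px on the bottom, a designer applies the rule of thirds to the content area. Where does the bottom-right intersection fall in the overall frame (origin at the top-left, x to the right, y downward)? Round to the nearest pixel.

Content width = 7369 − 905 − 529 = 5935 px; content height = 3028 − 401 − 637 = 1990 px.
Bottom-right is two-thirds across and two-thirds down within the content area.
x = 905 + 2 × 5935/3 = 905 + 3956.67 ≈ 4862
y = 401 + 2 × 1990/3 = 401 + 1326.67 ≈ 1728

x = 4862 px, y = 1728 px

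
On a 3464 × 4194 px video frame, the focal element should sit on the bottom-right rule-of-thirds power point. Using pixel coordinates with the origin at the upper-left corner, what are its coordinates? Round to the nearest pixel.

The bottom-right point sits two-thirds of the way across and two-thirds of the way down.
x = 2 × 3464/3 ≈ 2309; y = 2 × 4194/3 ≈ 2796.

(2309, 2796)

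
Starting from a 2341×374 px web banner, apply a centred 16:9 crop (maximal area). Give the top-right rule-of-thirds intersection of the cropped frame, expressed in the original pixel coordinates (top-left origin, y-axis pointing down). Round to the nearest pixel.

(1281, 125)

2341/374 > 16/9, so the 16:9 crop keeps the full height 374 and trims width to 374 × 16/9 = 664.89 px.
Left offset = (2341 − 664.89)/2 = 838.06 px; top offset = 0.
Top-right is two-thirds across and one-third down within the crop:
x = 838.06 + 2 × 664.89/3 ≈ 1281; y = 0.00 + 1 × 374.00/3 ≈ 125.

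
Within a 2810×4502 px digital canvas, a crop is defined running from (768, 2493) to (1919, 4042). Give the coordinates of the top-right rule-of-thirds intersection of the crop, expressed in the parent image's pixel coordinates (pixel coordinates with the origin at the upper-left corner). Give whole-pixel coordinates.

x = 1535 px, y = 3009 px

Crop width = 1919 − 768 = 1151 px; one third is 383.67 px.
Crop height = 4042 − 2493 = 1549 px; one third is 516.33 px.
The top-right point is two-thirds across and one-third down within the crop:
x = 768 + 2 × 383.67 ≈ 1535; y = 2493 + 1 × 516.33 ≈ 3009.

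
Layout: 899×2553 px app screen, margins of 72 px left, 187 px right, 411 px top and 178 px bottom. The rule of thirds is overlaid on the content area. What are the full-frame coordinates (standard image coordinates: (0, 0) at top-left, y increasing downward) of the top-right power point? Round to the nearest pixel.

(499, 1066)

Content width = 899 − 72 − 187 = 640 px; content height = 2553 − 411 − 178 = 1964 px.
Top-right is two-thirds across and one-third down within the content area.
x = 72 + 2 × 640/3 = 72 + 426.67 ≈ 499
y = 411 + 1 × 1964/3 = 411 + 654.67 ≈ 1066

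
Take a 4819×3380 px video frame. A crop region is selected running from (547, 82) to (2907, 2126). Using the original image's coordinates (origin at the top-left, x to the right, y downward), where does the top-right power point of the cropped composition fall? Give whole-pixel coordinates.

x = 2120 px, y = 763 px

Crop width = 2907 − 547 = 2360 px; one third is 786.67 px.
Crop height = 2126 − 82 = 2044 px; one third is 681.33 px.
The top-right point is two-thirds across and one-third down within the crop:
x = 547 + 2 × 786.67 ≈ 2120; y = 82 + 1 × 681.33 ≈ 763.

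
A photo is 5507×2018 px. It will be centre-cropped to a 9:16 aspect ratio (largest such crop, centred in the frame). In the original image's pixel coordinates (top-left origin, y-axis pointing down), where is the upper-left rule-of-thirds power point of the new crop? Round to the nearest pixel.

x = 2564 px, y = 673 px

5507/2018 > 9/16, so the 9:16 crop keeps the full height 2018 and trims width to 2018 × 9/16 = 1135.12 px.
Left offset = (5507 − 1135.12)/2 = 2185.94 px; top offset = 0.
Upper-left is one-third across and one-third down within the crop:
x = 2185.94 + 1 × 1135.12/3 ≈ 2564; y = 0.00 + 1 × 2018.00/3 ≈ 673.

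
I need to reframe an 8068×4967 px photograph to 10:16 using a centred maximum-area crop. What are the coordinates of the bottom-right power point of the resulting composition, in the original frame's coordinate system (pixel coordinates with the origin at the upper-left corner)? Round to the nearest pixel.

(4551, 3311)

8068/4967 > 10/16, so the 10:16 crop keeps the full height 4967 and trims width to 4967 × 10/16 = 3104.38 px.
Left offset = (8068 − 3104.38)/2 = 2481.81 px; top offset = 0.
Bottom-right is two-thirds across and two-thirds down within the crop:
x = 2481.81 + 2 × 3104.38/3 ≈ 4551; y = 0.00 + 2 × 4967.00/3 ≈ 3311.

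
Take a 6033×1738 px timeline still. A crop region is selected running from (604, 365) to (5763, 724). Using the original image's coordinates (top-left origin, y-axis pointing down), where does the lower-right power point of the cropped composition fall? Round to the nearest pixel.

x = 4043 px, y = 604 px

Crop width = 5763 − 604 = 5159 px; one third is 1719.67 px.
Crop height = 724 − 365 = 359 px; one third is 119.67 px.
The lower-right point is two-thirds across and two-thirds down within the crop:
x = 604 + 2 × 1719.67 ≈ 4043; y = 365 + 2 × 119.67 ≈ 604.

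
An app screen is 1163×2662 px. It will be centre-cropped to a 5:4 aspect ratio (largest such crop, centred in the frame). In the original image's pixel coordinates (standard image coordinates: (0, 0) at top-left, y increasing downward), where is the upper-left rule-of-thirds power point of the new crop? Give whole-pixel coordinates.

x = 388 px, y = 1176 px

1163/2662 < 5/4, so the 5:4 crop keeps the full width 1163 and trims height to 1163 × 4/5 = 930.40 px.
Top offset = (2662 − 930.40)/2 = 865.80 px; left offset = 0.
Upper-left is one-third across and one-third down within the crop:
x = 0.00 + 1 × 1163.00/3 ≈ 388; y = 865.80 + 1 × 930.40/3 ≈ 1176.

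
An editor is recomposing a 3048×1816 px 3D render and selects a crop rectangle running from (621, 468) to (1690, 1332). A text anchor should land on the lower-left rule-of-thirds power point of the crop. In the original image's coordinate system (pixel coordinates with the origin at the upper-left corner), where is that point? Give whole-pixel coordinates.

Crop width = 1690 − 621 = 1069 px; one third is 356.33 px.
Crop height = 1332 − 468 = 864 px; one third is 288.00 px.
The lower-left point is one-third across and two-thirds down within the crop:
x = 621 + 1 × 356.33 ≈ 977; y = 468 + 2 × 288.00 ≈ 1044.

(977, 1044)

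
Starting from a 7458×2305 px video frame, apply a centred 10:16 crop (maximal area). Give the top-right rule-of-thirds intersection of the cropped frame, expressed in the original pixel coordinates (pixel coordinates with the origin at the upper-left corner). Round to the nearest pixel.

7458/2305 > 10/16, so the 10:16 crop keeps the full height 2305 and trims width to 2305 × 10/16 = 1440.62 px.
Left offset = (7458 − 1440.62)/2 = 3008.69 px; top offset = 0.
Top-right is two-thirds across and one-third down within the crop:
x = 3008.69 + 2 × 1440.62/3 ≈ 3969; y = 0.00 + 1 × 2305.00/3 ≈ 768.

x = 3969 px, y = 768 px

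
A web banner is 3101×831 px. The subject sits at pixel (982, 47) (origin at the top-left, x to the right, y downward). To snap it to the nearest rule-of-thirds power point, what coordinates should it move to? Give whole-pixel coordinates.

(1034, 277)

Third lines: x ∈ {1034, 2067}, y ∈ {277, 554}.
982 is closer to x = 1034; 47 is closer to y = 277.
So the nearest intersection is the upper-left power point.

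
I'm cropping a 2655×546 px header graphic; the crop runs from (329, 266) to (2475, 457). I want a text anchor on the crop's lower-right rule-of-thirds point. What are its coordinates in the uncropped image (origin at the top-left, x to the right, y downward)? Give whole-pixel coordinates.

Crop width = 2475 − 329 = 2146 px; one third is 715.33 px.
Crop height = 457 − 266 = 191 px; one third is 63.67 px.
The lower-right point is two-thirds across and two-thirds down within the crop:
x = 329 + 2 × 715.33 ≈ 1760; y = 266 + 2 × 63.67 ≈ 393.

(1760, 393)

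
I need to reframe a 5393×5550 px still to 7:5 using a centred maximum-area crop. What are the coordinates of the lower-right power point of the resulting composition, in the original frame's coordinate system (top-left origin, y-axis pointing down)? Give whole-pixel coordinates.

5393/5550 < 7/5, so the 7:5 crop keeps the full width 5393 and trims height to 5393 × 5/7 = 3852.14 px.
Top offset = (5550 − 3852.14)/2 = 848.93 px; left offset = 0.
Lower-right is two-thirds across and two-thirds down within the crop:
x = 0.00 + 2 × 5393.00/3 ≈ 3595; y = 848.93 + 2 × 3852.14/3 ≈ 3417.

x = 3595 px, y = 3417 px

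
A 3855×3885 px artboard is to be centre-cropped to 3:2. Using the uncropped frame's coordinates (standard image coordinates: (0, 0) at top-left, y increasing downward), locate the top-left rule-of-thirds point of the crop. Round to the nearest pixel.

x = 1285 px, y = 1514 px

3855/3885 < 3/2, so the 3:2 crop keeps the full width 3855 and trims height to 3855 × 2/3 = 2570.00 px.
Top offset = (3885 − 2570.00)/2 = 657.50 px; left offset = 0.
Top-left is one-third across and one-third down within the crop:
x = 0.00 + 1 × 3855.00/3 ≈ 1285; y = 657.50 + 1 × 2570.00/3 ≈ 1514.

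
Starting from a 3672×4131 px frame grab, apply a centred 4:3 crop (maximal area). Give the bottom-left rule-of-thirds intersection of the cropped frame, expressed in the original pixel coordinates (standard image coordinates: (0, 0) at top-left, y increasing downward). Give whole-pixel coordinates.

x = 1224 px, y = 2525 px

3672/4131 < 4/3, so the 4:3 crop keeps the full width 3672 and trims height to 3672 × 3/4 = 2754.00 px.
Top offset = (4131 − 2754.00)/2 = 688.50 px; left offset = 0.
Bottom-left is one-third across and two-thirds down within the crop:
x = 0.00 + 1 × 3672.00/3 ≈ 1224; y = 688.50 + 2 × 2754.00/3 ≈ 2525.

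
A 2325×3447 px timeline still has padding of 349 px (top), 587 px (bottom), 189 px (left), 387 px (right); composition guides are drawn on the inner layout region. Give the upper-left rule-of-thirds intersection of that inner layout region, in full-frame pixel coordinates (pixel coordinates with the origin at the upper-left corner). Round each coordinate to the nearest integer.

Content width = 2325 − 189 − 387 = 1749 px; content height = 3447 − 349 − 587 = 2511 px.
Upper-left is one-third across and one-third down within the inner layout region.
x = 189 + 1 × 1749/3 = 189 + 583.00 ≈ 772
y = 349 + 1 × 2511/3 = 349 + 837.00 ≈ 1186

x = 772 px, y = 1186 px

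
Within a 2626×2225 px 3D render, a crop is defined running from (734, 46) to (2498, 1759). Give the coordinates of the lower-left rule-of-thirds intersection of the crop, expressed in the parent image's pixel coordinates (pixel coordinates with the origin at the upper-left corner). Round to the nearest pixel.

x = 1322 px, y = 1188 px

Crop width = 2498 − 734 = 1764 px; one third is 588.00 px.
Crop height = 1759 − 46 = 1713 px; one third is 571.00 px.
The lower-left point is one-third across and two-thirds down within the crop:
x = 734 + 1 × 588.00 ≈ 1322; y = 46 + 2 × 571.00 ≈ 1188.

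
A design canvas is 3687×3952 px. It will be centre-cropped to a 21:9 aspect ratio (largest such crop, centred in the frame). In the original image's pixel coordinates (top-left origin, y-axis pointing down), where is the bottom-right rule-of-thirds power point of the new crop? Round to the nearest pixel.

x = 2458 px, y = 2239 px

3687/3952 < 21/9, so the 21:9 crop keeps the full width 3687 and trims height to 3687 × 9/21 = 1580.14 px.
Top offset = (3952 − 1580.14)/2 = 1185.93 px; left offset = 0.
Bottom-right is two-thirds across and two-thirds down within the crop:
x = 0.00 + 2 × 3687.00/3 ≈ 2458; y = 1185.93 + 2 × 1580.14/3 ≈ 2239.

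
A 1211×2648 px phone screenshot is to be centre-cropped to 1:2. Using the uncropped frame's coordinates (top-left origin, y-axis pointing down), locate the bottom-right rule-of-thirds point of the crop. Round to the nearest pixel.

x = 807 px, y = 1728 px

1211/2648 < 1/2, so the 1:2 crop keeps the full width 1211 and trims height to 1211 × 2/1 = 2422.00 px.
Top offset = (2648 − 2422.00)/2 = 113.00 px; left offset = 0.
Bottom-right is two-thirds across and two-thirds down within the crop:
x = 0.00 + 2 × 1211.00/3 ≈ 807; y = 113.00 + 2 × 2422.00/3 ≈ 1728.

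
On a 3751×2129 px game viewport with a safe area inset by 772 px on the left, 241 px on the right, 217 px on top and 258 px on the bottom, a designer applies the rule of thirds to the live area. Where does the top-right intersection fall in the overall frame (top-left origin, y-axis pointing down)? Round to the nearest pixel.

(2597, 768)

Content width = 3751 − 772 − 241 = 2738 px; content height = 2129 − 217 − 258 = 1654 px.
Top-right is two-thirds across and one-third down within the live area.
x = 772 + 2 × 2738/3 = 772 + 1825.33 ≈ 2597
y = 217 + 1 × 1654/3 = 217 + 551.33 ≈ 768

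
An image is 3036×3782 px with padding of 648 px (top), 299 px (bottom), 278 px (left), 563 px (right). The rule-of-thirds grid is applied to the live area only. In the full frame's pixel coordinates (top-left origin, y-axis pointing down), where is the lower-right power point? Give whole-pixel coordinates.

(1741, 2538)

Content width = 3036 − 278 − 563 = 2195 px; content height = 3782 − 648 − 299 = 2835 px.
Lower-right is two-thirds across and two-thirds down within the live area.
x = 278 + 2 × 2195/3 = 278 + 1463.33 ≈ 1741
y = 648 + 2 × 2835/3 = 648 + 1890.00 ≈ 2538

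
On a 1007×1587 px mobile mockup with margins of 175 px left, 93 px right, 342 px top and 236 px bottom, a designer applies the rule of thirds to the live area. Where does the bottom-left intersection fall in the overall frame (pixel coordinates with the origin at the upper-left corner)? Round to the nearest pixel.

Content width = 1007 − 175 − 93 = 739 px; content height = 1587 − 342 − 236 = 1009 px.
Bottom-left is one-third across and two-thirds down within the live area.
x = 175 + 1 × 739/3 = 175 + 246.33 ≈ 421
y = 342 + 2 × 1009/3 = 342 + 672.67 ≈ 1015

x = 421 px, y = 1015 px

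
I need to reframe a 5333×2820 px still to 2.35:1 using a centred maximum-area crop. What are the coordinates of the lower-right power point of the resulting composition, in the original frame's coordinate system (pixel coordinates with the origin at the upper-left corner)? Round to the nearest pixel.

x = 3555 px, y = 1788 px

5333/2820 < 2.35/1, so the 2.35:1 crop keeps the full width 5333 and trims height to 5333 × 1/2.35 = 2269.36 px.
Top offset = (2820 − 2269.36)/2 = 275.32 px; left offset = 0.
Lower-right is two-thirds across and two-thirds down within the crop:
x = 0.00 + 2 × 5333.00/3 ≈ 3555; y = 275.32 + 2 × 2269.36/3 ≈ 1788.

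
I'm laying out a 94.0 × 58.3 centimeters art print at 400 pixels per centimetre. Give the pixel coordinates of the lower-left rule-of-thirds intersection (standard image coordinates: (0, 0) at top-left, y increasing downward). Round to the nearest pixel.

In pixels the canvas is 94.0 × 400 = 37600 wide and 58.3 × 400 = 23320 tall.
The lower-left point is one-third across and two-thirds down:
x = 1 × 37600/3 ≈ 12533; y = 2 × 23320/3 ≈ 15547.

x = 12533 px, y = 15547 px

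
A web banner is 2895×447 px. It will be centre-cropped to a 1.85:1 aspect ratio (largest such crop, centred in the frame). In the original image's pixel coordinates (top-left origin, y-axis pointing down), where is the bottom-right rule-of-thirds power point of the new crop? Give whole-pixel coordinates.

2895/447 > 1.85/1, so the 1.85:1 crop keeps the full height 447 and trims width to 447 × 1.85/1 = 826.95 px.
Left offset = (2895 − 826.95)/2 = 1034.03 px; top offset = 0.
Bottom-right is two-thirds across and two-thirds down within the crop:
x = 1034.03 + 2 × 826.95/3 ≈ 1585; y = 0.00 + 2 × 447.00/3 ≈ 298.

x = 1585 px, y = 298 px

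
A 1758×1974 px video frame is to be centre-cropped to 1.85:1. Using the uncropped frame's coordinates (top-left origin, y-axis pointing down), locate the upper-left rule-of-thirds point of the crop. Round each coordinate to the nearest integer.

1758/1974 < 1.85/1, so the 1.85:1 crop keeps the full width 1758 and trims height to 1758 × 1/1.85 = 950.27 px.
Top offset = (1974 − 950.27)/2 = 511.86 px; left offset = 0.
Upper-left is one-third across and one-third down within the crop:
x = 0.00 + 1 × 1758.00/3 ≈ 586; y = 511.86 + 1 × 950.27/3 ≈ 829.

x = 586 px, y = 829 px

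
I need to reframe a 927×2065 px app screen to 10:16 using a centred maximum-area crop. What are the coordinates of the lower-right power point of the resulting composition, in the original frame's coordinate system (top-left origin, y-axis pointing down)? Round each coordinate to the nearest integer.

x = 618 px, y = 1280 px

927/2065 < 10/16, so the 10:16 crop keeps the full width 927 and trims height to 927 × 16/10 = 1483.20 px.
Top offset = (2065 − 1483.20)/2 = 290.90 px; left offset = 0.
Lower-right is two-thirds across and two-thirds down within the crop:
x = 0.00 + 2 × 927.00/3 ≈ 618; y = 290.90 + 2 × 1483.20/3 ≈ 1280.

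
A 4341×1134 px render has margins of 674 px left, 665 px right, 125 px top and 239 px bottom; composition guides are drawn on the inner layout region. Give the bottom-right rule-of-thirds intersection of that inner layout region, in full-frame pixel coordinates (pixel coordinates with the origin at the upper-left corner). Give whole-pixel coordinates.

Content width = 4341 − 674 − 665 = 3002 px; content height = 1134 − 125 − 239 = 770 px.
Bottom-right is two-thirds across and two-thirds down within the inner layout region.
x = 674 + 2 × 3002/3 = 674 + 2001.33 ≈ 2675
y = 125 + 2 × 770/3 = 125 + 513.33 ≈ 638

(2675, 638)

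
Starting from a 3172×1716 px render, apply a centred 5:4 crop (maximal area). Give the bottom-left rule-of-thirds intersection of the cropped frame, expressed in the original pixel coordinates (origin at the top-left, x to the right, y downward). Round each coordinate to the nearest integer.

3172/1716 > 5/4, so the 5:4 crop keeps the full height 1716 and trims width to 1716 × 5/4 = 2145.00 px.
Left offset = (3172 − 2145.00)/2 = 513.50 px; top offset = 0.
Bottom-left is one-third across and two-thirds down within the crop:
x = 513.50 + 1 × 2145.00/3 ≈ 1229; y = 0.00 + 2 × 1716.00/3 ≈ 1144.

x = 1229 px, y = 1144 px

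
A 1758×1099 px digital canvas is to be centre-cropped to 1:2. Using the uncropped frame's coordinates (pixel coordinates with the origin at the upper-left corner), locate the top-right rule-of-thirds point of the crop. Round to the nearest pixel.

(971, 366)

1758/1099 > 1/2, so the 1:2 crop keeps the full height 1099 and trims width to 1099 × 1/2 = 549.50 px.
Left offset = (1758 − 549.50)/2 = 604.25 px; top offset = 0.
Top-right is two-thirds across and one-third down within the crop:
x = 604.25 + 2 × 549.50/3 ≈ 971; y = 0.00 + 1 × 1099.00/3 ≈ 366.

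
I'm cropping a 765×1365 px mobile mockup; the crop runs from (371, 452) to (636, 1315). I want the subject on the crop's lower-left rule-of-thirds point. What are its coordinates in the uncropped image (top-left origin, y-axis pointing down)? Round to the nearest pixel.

x = 459 px, y = 1027 px

Crop width = 636 − 371 = 265 px; one third is 88.33 px.
Crop height = 1315 − 452 = 863 px; one third is 287.67 px.
The lower-left point is one-third across and two-thirds down within the crop:
x = 371 + 1 × 88.33 ≈ 459; y = 452 + 2 × 287.67 ≈ 1027.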